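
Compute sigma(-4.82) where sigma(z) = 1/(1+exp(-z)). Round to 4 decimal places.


sigmoid(z) = 1 / (1 + exp(-z))
exp(-(-4.82)) = exp(4.82) = 123.9651
1 + 123.9651 = 124.9651
1 / 124.9651 = 0.0080

0.0080


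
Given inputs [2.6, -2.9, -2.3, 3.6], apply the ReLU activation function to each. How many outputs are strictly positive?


ReLU(x) = max(0, x) for each element:
ReLU(2.6) = 2.6
ReLU(-2.9) = 0
ReLU(-2.3) = 0
ReLU(3.6) = 3.6
Active neurons (>0): 2

2


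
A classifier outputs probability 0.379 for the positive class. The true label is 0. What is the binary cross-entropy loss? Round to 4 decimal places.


For y=0: Loss = -log(1-p)
= -log(1 - 0.379)
= -log(0.621)
= -(-0.4764)
= 0.4764

0.4764


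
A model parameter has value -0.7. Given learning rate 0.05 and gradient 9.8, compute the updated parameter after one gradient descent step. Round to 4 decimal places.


w_new = w_old - lr * gradient
= -0.7 - 0.05 * 9.8
= -0.7 - (0.49)
= -1.1900

-1.1900


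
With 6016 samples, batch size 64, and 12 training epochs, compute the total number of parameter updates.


Iterations per epoch = 6016 / 64 = 94
Total updates = iterations_per_epoch * epochs
= 94 * 12
= 1128

1128


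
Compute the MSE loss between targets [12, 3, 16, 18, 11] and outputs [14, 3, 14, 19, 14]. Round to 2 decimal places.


Differences: [-2, 0, 2, -1, -3]
Squared errors: [4, 0, 4, 1, 9]
Sum of squared errors = 18
MSE = 18 / 5 = 3.60

3.60


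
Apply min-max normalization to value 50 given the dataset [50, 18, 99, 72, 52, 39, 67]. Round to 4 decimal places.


Min = 18, Max = 99
Range = 99 - 18 = 81
Scaled = (x - min) / (max - min)
= (50 - 18) / 81
= 32 / 81
= 0.3951

0.3951


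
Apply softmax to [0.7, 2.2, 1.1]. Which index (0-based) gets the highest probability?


Softmax is a monotonic transformation, so it preserves the argmax.
We need to find the index of the maximum logit.
Index 0: 0.7
Index 1: 2.2
Index 2: 1.1
Maximum logit = 2.2 at index 1

1


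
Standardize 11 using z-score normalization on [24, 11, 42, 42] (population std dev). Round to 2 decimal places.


Mean = (24 + 11 + 42 + 42) / 4 = 29.75
Variance = sum((x_i - mean)^2) / n = 171.1875
Std = sqrt(171.1875) = 13.0839
Z = (x - mean) / std
= (11 - 29.75) / 13.0839
= -18.75 / 13.0839
= -1.43

-1.43


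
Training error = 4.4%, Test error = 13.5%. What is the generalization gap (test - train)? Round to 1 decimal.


Generalization gap = test_error - train_error
= 13.5 - 4.4
= 9.1%
A moderate gap.

9.1


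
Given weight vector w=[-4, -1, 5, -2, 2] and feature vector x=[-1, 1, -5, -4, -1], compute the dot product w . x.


Element-wise products:
-4 * -1 = 4
-1 * 1 = -1
5 * -5 = -25
-2 * -4 = 8
2 * -1 = -2
Sum = 4 + -1 + -25 + 8 + -2
= -16

-16


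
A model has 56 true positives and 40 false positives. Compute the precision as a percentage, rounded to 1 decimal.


Precision = TP / (TP + FP) * 100
= 56 / (56 + 40)
= 56 / 96
= 0.5833
= 58.3%

58.3


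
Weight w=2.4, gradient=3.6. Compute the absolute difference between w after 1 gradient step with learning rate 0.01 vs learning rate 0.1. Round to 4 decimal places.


With lr=0.01: w_new = 2.4 - 0.01 * 3.6 = 2.364
With lr=0.1: w_new = 2.4 - 0.1 * 3.6 = 2.04
Absolute difference = |2.364 - 2.04|
= 0.3240

0.3240


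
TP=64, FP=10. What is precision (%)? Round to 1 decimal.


Precision = TP / (TP + FP) * 100
= 64 / (64 + 10)
= 64 / 74
= 0.8649
= 86.5%

86.5


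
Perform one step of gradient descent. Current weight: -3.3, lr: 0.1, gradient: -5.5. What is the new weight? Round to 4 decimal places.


w_new = w_old - lr * gradient
= -3.3 - 0.1 * -5.5
= -3.3 - (-0.55)
= -2.7500

-2.7500


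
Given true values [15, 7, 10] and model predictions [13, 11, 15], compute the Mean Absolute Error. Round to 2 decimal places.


Absolute errors: [2, 4, 5]
Sum of absolute errors = 11
MAE = 11 / 3 = 3.67

3.67


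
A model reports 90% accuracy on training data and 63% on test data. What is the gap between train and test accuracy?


Gap = train_accuracy - test_accuracy
= 90 - 63
= 27%
This large gap strongly indicates overfitting.

27


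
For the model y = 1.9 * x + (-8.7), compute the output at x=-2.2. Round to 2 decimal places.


y = 1.9 * -2.2 + (-8.7)
= -4.18 + (-8.7)
= -12.88

-12.88


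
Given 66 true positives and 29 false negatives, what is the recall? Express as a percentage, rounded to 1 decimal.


Recall = TP / (TP + FN) * 100
= 66 / (66 + 29)
= 66 / 95
= 0.6947
= 69.5%

69.5


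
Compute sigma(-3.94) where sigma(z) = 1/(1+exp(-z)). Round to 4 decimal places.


sigmoid(z) = 1 / (1 + exp(-z))
exp(-(-3.94)) = exp(3.94) = 51.4186
1 + 51.4186 = 52.4186
1 / 52.4186 = 0.0191

0.0191


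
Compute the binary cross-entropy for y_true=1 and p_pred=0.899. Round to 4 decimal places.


For y=1: Loss = -log(p)
= -log(0.899)
= -(-0.1065)
= 0.1065

0.1065


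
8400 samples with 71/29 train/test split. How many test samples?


Train samples = 8400 * 71% = 5964
Test samples = 8400 - 5964
= 2436

2436


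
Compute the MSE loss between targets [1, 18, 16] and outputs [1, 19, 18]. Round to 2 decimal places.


Differences: [0, -1, -2]
Squared errors: [0, 1, 4]
Sum of squared errors = 5
MSE = 5 / 3 = 1.67

1.67


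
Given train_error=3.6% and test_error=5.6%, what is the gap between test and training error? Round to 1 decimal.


Generalization gap = test_error - train_error
= 5.6 - 3.6
= 2.0%
A moderate gap.

2.0


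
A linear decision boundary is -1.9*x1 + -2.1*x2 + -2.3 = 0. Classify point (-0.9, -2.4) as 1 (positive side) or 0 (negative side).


Compute -1.9 * -0.9 + -2.1 * -2.4 + -2.3
= 1.71 + 5.04 + -2.3
= 4.45
Since 4.45 >= 0, the point is on the positive side.

1


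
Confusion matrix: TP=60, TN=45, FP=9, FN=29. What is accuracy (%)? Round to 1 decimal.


Accuracy = (TP + TN) / (TP + TN + FP + FN) * 100
= (60 + 45) / (60 + 45 + 9 + 29)
= 105 / 143
= 0.7343
= 73.4%

73.4


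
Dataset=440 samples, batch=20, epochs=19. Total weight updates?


Iterations per epoch = 440 / 20 = 22
Total updates = iterations_per_epoch * epochs
= 22 * 19
= 418

418


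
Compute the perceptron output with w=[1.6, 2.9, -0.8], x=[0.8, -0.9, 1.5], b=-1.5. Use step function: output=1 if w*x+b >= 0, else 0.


z = w . x + b
= 1.6*0.8 + 2.9*-0.9 + -0.8*1.5 + -1.5
= 1.28 + -2.61 + -1.2 + -1.5
= -2.53 + -1.5
= -4.03
Since z = -4.03 < 0, output = 0

0


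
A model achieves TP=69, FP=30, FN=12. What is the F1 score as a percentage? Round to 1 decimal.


Precision = TP / (TP + FP) = 69 / 99 = 0.697
Recall = TP / (TP + FN) = 69 / 81 = 0.8519
F1 = 2 * P * R / (P + R)
= 2 * 0.697 * 0.8519 / (0.697 + 0.8519)
= 1.1874 / 1.5488
= 0.7667
As percentage: 76.7%

76.7


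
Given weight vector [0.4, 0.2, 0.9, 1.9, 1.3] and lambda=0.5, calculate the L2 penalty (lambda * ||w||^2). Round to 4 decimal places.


Squaring each weight:
0.4^2 = 0.16
0.2^2 = 0.04
0.9^2 = 0.81
1.9^2 = 3.61
1.3^2 = 1.69
Sum of squares = 6.31
Penalty = 0.5 * 6.31 = 3.1550

3.1550


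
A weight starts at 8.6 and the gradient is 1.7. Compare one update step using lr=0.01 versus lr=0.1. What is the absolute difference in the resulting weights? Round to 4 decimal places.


With lr=0.01: w_new = 8.6 - 0.01 * 1.7 = 8.583
With lr=0.1: w_new = 8.6 - 0.1 * 1.7 = 8.43
Absolute difference = |8.583 - 8.43|
= 0.1530

0.1530


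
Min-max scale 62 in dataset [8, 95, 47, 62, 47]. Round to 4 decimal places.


Min = 8, Max = 95
Range = 95 - 8 = 87
Scaled = (x - min) / (max - min)
= (62 - 8) / 87
= 54 / 87
= 0.6207

0.6207


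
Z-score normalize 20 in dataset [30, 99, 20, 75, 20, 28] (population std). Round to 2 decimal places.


Mean = (30 + 99 + 20 + 75 + 20 + 28) / 6 = 45.3333
Variance = sum((x_i - mean)^2) / n = 929.8889
Std = sqrt(929.8889) = 30.4941
Z = (x - mean) / std
= (20 - 45.3333) / 30.4941
= -25.3333 / 30.4941
= -0.83

-0.83


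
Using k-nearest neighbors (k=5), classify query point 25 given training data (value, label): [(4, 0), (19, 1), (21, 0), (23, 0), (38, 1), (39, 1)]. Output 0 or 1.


Distances from query 25:
Point 23 (class 0): distance = 2
Point 21 (class 0): distance = 4
Point 19 (class 1): distance = 6
Point 38 (class 1): distance = 13
Point 39 (class 1): distance = 14
K=5 nearest neighbors: classes = [0, 0, 1, 1, 1]
Votes for class 1: 3 / 5
Majority vote => class 1

1


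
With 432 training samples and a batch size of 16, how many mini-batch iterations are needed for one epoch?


Iterations per epoch = dataset_size / batch_size
= 432 / 16
= 27

27


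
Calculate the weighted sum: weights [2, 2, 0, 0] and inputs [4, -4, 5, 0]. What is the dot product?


Element-wise products:
2 * 4 = 8
2 * -4 = -8
0 * 5 = 0
0 * 0 = 0
Sum = 8 + -8 + 0 + 0
= 0

0


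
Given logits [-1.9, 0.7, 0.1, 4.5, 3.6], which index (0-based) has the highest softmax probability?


Softmax is a monotonic transformation, so it preserves the argmax.
We need to find the index of the maximum logit.
Index 0: -1.9
Index 1: 0.7
Index 2: 0.1
Index 3: 4.5
Index 4: 3.6
Maximum logit = 4.5 at index 3

3


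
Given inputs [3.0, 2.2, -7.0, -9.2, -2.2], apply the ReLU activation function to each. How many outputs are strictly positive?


ReLU(x) = max(0, x) for each element:
ReLU(3.0) = 3.0
ReLU(2.2) = 2.2
ReLU(-7.0) = 0
ReLU(-9.2) = 0
ReLU(-2.2) = 0
Active neurons (>0): 2

2


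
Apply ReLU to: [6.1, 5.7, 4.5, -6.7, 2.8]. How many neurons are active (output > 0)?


ReLU(x) = max(0, x) for each element:
ReLU(6.1) = 6.1
ReLU(5.7) = 5.7
ReLU(4.5) = 4.5
ReLU(-6.7) = 0
ReLU(2.8) = 2.8
Active neurons (>0): 4

4


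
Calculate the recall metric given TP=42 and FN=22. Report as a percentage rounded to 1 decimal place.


Recall = TP / (TP + FN) * 100
= 42 / (42 + 22)
= 42 / 64
= 0.6562
= 65.6%

65.6


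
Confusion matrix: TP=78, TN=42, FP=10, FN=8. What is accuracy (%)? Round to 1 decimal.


Accuracy = (TP + TN) / (TP + TN + FP + FN) * 100
= (78 + 42) / (78 + 42 + 10 + 8)
= 120 / 138
= 0.8696
= 87.0%

87.0


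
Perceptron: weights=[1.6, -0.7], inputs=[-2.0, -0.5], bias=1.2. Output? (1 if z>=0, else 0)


z = w . x + b
= 1.6*-2.0 + -0.7*-0.5 + 1.2
= -3.2 + 0.35 + 1.2
= -2.85 + 1.2
= -1.65
Since z = -1.65 < 0, output = 0

0


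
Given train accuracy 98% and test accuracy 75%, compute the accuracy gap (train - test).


Gap = train_accuracy - test_accuracy
= 98 - 75
= 23%
This large gap strongly indicates overfitting.

23


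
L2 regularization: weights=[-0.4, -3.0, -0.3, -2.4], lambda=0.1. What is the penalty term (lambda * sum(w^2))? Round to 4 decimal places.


Squaring each weight:
(-0.4)^2 = 0.16
(-3.0)^2 = 9.0
(-0.3)^2 = 0.09
(-2.4)^2 = 5.76
Sum of squares = 15.01
Penalty = 0.1 * 15.01 = 1.5010

1.5010


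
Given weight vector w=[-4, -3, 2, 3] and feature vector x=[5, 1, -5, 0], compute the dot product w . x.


Element-wise products:
-4 * 5 = -20
-3 * 1 = -3
2 * -5 = -10
3 * 0 = 0
Sum = -20 + -3 + -10 + 0
= -33

-33


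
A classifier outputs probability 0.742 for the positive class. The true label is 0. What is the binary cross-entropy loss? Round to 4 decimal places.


For y=0: Loss = -log(1-p)
= -log(1 - 0.742)
= -log(0.258)
= -(-1.3548)
= 1.3548

1.3548


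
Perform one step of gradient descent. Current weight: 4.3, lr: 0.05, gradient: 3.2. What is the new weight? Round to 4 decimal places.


w_new = w_old - lr * gradient
= 4.3 - 0.05 * 3.2
= 4.3 - (0.16)
= 4.1400

4.1400


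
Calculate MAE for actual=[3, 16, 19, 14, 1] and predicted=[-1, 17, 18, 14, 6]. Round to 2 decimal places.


Absolute errors: [4, 1, 1, 0, 5]
Sum of absolute errors = 11
MAE = 11 / 5 = 2.20

2.20


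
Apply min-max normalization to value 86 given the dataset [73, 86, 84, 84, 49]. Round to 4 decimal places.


Min = 49, Max = 86
Range = 86 - 49 = 37
Scaled = (x - min) / (max - min)
= (86 - 49) / 37
= 37 / 37
= 1.0000

1.0000


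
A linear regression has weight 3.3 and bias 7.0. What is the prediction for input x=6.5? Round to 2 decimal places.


y = 3.3 * 6.5 + (7.0)
= 21.45 + (7.0)
= 28.45

28.45


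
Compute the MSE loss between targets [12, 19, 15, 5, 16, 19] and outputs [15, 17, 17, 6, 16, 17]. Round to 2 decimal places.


Differences: [-3, 2, -2, -1, 0, 2]
Squared errors: [9, 4, 4, 1, 0, 4]
Sum of squared errors = 22
MSE = 22 / 6 = 3.67

3.67


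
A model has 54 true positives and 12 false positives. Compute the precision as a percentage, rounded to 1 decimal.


Precision = TP / (TP + FP) * 100
= 54 / (54 + 12)
= 54 / 66
= 0.8182
= 81.8%

81.8


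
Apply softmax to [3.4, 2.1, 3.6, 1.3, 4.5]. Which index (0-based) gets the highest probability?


Softmax is a monotonic transformation, so it preserves the argmax.
We need to find the index of the maximum logit.
Index 0: 3.4
Index 1: 2.1
Index 2: 3.6
Index 3: 1.3
Index 4: 4.5
Maximum logit = 4.5 at index 4

4


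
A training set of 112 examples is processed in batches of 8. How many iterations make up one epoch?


Iterations per epoch = dataset_size / batch_size
= 112 / 8
= 14

14


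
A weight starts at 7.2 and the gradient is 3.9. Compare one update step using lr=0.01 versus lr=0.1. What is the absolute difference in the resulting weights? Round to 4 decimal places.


With lr=0.01: w_new = 7.2 - 0.01 * 3.9 = 7.161
With lr=0.1: w_new = 7.2 - 0.1 * 3.9 = 6.81
Absolute difference = |7.161 - 6.81|
= 0.3510

0.3510


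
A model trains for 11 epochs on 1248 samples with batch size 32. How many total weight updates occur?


Iterations per epoch = 1248 / 32 = 39
Total updates = iterations_per_epoch * epochs
= 39 * 11
= 429

429


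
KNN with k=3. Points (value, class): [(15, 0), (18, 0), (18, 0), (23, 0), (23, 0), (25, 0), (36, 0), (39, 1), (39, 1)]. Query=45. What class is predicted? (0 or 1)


Distances from query 45:
Point 39 (class 1): distance = 6
Point 39 (class 1): distance = 6
Point 36 (class 0): distance = 9
K=3 nearest neighbors: classes = [1, 1, 0]
Votes for class 1: 2 / 3
Majority vote => class 1

1


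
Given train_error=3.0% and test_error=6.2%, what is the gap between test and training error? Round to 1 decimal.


Generalization gap = test_error - train_error
= 6.2 - 3.0
= 3.2%
A moderate gap.

3.2


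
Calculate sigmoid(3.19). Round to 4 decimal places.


sigmoid(z) = 1 / (1 + exp(-z))
exp(-(3.19)) = exp(-3.19) = 0.0412
1 + 0.0412 = 1.0412
1 / 1.0412 = 0.9605

0.9605


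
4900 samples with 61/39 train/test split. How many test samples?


Train samples = 4900 * 61% = 2989
Test samples = 4900 - 2989
= 1911

1911


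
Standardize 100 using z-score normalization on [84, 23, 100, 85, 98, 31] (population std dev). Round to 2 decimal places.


Mean = (84 + 23 + 100 + 85 + 98 + 31) / 6 = 70.1667
Variance = sum((x_i - mean)^2) / n = 972.4722
Std = sqrt(972.4722) = 31.1845
Z = (x - mean) / std
= (100 - 70.1667) / 31.1845
= 29.8333 / 31.1845
= 0.96

0.96


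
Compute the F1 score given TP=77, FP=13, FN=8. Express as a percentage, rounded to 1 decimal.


Precision = TP / (TP + FP) = 77 / 90 = 0.8556
Recall = TP / (TP + FN) = 77 / 85 = 0.9059
F1 = 2 * P * R / (P + R)
= 2 * 0.8556 * 0.9059 / (0.8556 + 0.9059)
= 1.5501 / 1.7614
= 0.88
As percentage: 88.0%

88.0


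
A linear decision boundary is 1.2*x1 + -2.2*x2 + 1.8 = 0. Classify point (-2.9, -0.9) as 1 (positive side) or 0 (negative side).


Compute 1.2 * -2.9 + -2.2 * -0.9 + 1.8
= -3.48 + 1.98 + 1.8
= 0.3
Since 0.3 >= 0, the point is on the positive side.

1


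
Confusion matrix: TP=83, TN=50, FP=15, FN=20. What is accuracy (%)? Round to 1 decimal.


Accuracy = (TP + TN) / (TP + TN + FP + FN) * 100
= (83 + 50) / (83 + 50 + 15 + 20)
= 133 / 168
= 0.7917
= 79.2%

79.2


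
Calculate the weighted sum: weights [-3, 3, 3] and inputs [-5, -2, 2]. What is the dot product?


Element-wise products:
-3 * -5 = 15
3 * -2 = -6
3 * 2 = 6
Sum = 15 + -6 + 6
= 15

15


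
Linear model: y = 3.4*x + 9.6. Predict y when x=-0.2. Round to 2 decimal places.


y = 3.4 * -0.2 + (9.6)
= -0.68 + (9.6)
= 8.92

8.92


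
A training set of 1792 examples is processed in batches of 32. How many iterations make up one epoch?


Iterations per epoch = dataset_size / batch_size
= 1792 / 32
= 56

56


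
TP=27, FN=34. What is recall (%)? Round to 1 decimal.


Recall = TP / (TP + FN) * 100
= 27 / (27 + 34)
= 27 / 61
= 0.4426
= 44.3%

44.3


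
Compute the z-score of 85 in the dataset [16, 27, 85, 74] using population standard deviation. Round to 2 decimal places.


Mean = (16 + 27 + 85 + 74) / 4 = 50.5
Variance = sum((x_i - mean)^2) / n = 871.25
Std = sqrt(871.25) = 29.5169
Z = (x - mean) / std
= (85 - 50.5) / 29.5169
= 34.5 / 29.5169
= 1.17

1.17


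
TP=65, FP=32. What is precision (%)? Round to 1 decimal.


Precision = TP / (TP + FP) * 100
= 65 / (65 + 32)
= 65 / 97
= 0.6701
= 67.0%

67.0


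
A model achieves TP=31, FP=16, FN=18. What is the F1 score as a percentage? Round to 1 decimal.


Precision = TP / (TP + FP) = 31 / 47 = 0.6596
Recall = TP / (TP + FN) = 31 / 49 = 0.6327
F1 = 2 * P * R / (P + R)
= 2 * 0.6596 * 0.6327 / (0.6596 + 0.6327)
= 0.8346 / 1.2922
= 0.6458
As percentage: 64.6%

64.6


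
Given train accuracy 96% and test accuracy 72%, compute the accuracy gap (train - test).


Gap = train_accuracy - test_accuracy
= 96 - 72
= 24%
This large gap strongly indicates overfitting.

24


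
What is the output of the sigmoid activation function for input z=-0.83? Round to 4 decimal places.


sigmoid(z) = 1 / (1 + exp(-z))
exp(-(-0.83)) = exp(0.83) = 2.2933
1 + 2.2933 = 3.2933
1 / 3.2933 = 0.3036

0.3036


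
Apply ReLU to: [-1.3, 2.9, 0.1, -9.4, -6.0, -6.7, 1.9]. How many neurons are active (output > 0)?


ReLU(x) = max(0, x) for each element:
ReLU(-1.3) = 0
ReLU(2.9) = 2.9
ReLU(0.1) = 0.1
ReLU(-9.4) = 0
ReLU(-6.0) = 0
ReLU(-6.7) = 0
ReLU(1.9) = 1.9
Active neurons (>0): 3

3


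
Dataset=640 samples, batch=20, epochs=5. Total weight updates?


Iterations per epoch = 640 / 20 = 32
Total updates = iterations_per_epoch * epochs
= 32 * 5
= 160

160


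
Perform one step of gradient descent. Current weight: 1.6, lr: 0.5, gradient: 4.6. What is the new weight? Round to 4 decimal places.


w_new = w_old - lr * gradient
= 1.6 - 0.5 * 4.6
= 1.6 - (2.3)
= -0.7000

-0.7000


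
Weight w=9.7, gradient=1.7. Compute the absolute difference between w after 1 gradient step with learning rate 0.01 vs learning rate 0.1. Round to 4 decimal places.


With lr=0.01: w_new = 9.7 - 0.01 * 1.7 = 9.683
With lr=0.1: w_new = 9.7 - 0.1 * 1.7 = 9.53
Absolute difference = |9.683 - 9.53|
= 0.1530

0.1530


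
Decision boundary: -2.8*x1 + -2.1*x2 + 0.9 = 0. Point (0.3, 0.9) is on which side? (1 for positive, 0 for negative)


Compute -2.8 * 0.3 + -2.1 * 0.9 + 0.9
= -0.84 + -1.89 + 0.9
= -1.83
Since -1.83 < 0, the point is on the negative side.

0


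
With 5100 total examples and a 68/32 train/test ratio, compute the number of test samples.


Train samples = 5100 * 68% = 3468
Test samples = 5100 - 3468
= 1632

1632


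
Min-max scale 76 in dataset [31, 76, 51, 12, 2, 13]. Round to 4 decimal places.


Min = 2, Max = 76
Range = 76 - 2 = 74
Scaled = (x - min) / (max - min)
= (76 - 2) / 74
= 74 / 74
= 1.0000

1.0000


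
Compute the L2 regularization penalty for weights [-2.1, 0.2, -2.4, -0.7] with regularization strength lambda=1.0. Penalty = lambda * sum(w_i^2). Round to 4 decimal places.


Squaring each weight:
(-2.1)^2 = 4.41
0.2^2 = 0.04
(-2.4)^2 = 5.76
(-0.7)^2 = 0.49
Sum of squares = 10.7
Penalty = 1.0 * 10.7 = 10.7000

10.7000


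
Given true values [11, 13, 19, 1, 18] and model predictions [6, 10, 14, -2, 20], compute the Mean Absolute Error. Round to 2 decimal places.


Absolute errors: [5, 3, 5, 3, 2]
Sum of absolute errors = 18
MAE = 18 / 5 = 3.60

3.60


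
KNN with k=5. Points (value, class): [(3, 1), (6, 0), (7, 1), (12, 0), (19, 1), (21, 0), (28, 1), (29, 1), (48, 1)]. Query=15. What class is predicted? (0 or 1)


Distances from query 15:
Point 12 (class 0): distance = 3
Point 19 (class 1): distance = 4
Point 21 (class 0): distance = 6
Point 7 (class 1): distance = 8
Point 6 (class 0): distance = 9
K=5 nearest neighbors: classes = [0, 1, 0, 1, 0]
Votes for class 1: 2 / 5
Majority vote => class 0

0


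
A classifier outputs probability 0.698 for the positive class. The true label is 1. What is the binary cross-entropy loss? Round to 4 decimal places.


For y=1: Loss = -log(p)
= -log(0.698)
= -(-0.3595)
= 0.3595

0.3595


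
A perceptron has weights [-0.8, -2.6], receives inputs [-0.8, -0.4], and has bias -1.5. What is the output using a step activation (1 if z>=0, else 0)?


z = w . x + b
= -0.8*-0.8 + -2.6*-0.4 + -1.5
= 0.64 + 1.04 + -1.5
= 1.68 + -1.5
= 0.18
Since z = 0.18 >= 0, output = 1

1


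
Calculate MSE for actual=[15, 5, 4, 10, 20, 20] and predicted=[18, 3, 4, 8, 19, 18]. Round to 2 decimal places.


Differences: [-3, 2, 0, 2, 1, 2]
Squared errors: [9, 4, 0, 4, 1, 4]
Sum of squared errors = 22
MSE = 22 / 6 = 3.67

3.67


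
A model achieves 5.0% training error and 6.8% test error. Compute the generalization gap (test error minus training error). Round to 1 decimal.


Generalization gap = test_error - train_error
= 6.8 - 5.0
= 1.8%
A small gap suggests good generalization.

1.8


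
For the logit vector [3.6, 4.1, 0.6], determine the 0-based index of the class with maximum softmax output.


Softmax is a monotonic transformation, so it preserves the argmax.
We need to find the index of the maximum logit.
Index 0: 3.6
Index 1: 4.1
Index 2: 0.6
Maximum logit = 4.1 at index 1

1


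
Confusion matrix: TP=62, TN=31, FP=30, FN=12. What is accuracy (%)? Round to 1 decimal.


Accuracy = (TP + TN) / (TP + TN + FP + FN) * 100
= (62 + 31) / (62 + 31 + 30 + 12)
= 93 / 135
= 0.6889
= 68.9%

68.9


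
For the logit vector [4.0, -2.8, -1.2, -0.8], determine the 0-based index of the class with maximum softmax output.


Softmax is a monotonic transformation, so it preserves the argmax.
We need to find the index of the maximum logit.
Index 0: 4.0
Index 1: -2.8
Index 2: -1.2
Index 3: -0.8
Maximum logit = 4.0 at index 0

0


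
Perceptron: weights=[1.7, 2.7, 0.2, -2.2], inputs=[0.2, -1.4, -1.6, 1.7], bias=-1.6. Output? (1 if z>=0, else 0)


z = w . x + b
= 1.7*0.2 + 2.7*-1.4 + 0.2*-1.6 + -2.2*1.7 + -1.6
= 0.34 + -3.78 + -0.32 + -3.74 + -1.6
= -7.5 + -1.6
= -9.1
Since z = -9.1 < 0, output = 0

0


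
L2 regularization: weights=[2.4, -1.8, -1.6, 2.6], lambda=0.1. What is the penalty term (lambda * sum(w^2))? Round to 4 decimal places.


Squaring each weight:
2.4^2 = 5.76
(-1.8)^2 = 3.24
(-1.6)^2 = 2.56
2.6^2 = 6.76
Sum of squares = 18.32
Penalty = 0.1 * 18.32 = 1.8320

1.8320


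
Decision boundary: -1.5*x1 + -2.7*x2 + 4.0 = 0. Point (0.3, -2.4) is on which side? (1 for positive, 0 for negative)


Compute -1.5 * 0.3 + -2.7 * -2.4 + 4.0
= -0.45 + 6.48 + 4.0
= 10.03
Since 10.03 >= 0, the point is on the positive side.

1


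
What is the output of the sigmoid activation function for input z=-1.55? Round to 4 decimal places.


sigmoid(z) = 1 / (1 + exp(-z))
exp(-(-1.55)) = exp(1.55) = 4.7115
1 + 4.7115 = 5.7115
1 / 5.7115 = 0.1751

0.1751


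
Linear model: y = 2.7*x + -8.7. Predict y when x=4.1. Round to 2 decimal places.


y = 2.7 * 4.1 + (-8.7)
= 11.07 + (-8.7)
= 2.37

2.37


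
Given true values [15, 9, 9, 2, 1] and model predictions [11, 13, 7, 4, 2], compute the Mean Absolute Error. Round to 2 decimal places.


Absolute errors: [4, 4, 2, 2, 1]
Sum of absolute errors = 13
MAE = 13 / 5 = 2.60

2.60


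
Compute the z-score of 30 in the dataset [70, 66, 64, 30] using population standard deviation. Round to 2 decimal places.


Mean = (70 + 66 + 64 + 30) / 4 = 57.5
Variance = sum((x_i - mean)^2) / n = 256.75
Std = sqrt(256.75) = 16.0234
Z = (x - mean) / std
= (30 - 57.5) / 16.0234
= -27.5 / 16.0234
= -1.72

-1.72


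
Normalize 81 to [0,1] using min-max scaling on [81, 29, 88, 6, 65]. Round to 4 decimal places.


Min = 6, Max = 88
Range = 88 - 6 = 82
Scaled = (x - min) / (max - min)
= (81 - 6) / 82
= 75 / 82
= 0.9146

0.9146


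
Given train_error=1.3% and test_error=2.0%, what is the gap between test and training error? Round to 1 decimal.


Generalization gap = test_error - train_error
= 2.0 - 1.3
= 0.7%
A small gap suggests good generalization.

0.7


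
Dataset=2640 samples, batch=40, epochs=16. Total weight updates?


Iterations per epoch = 2640 / 40 = 66
Total updates = iterations_per_epoch * epochs
= 66 * 16
= 1056

1056


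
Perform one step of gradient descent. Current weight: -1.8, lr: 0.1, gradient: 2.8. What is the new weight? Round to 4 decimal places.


w_new = w_old - lr * gradient
= -1.8 - 0.1 * 2.8
= -1.8 - (0.28)
= -2.0800

-2.0800


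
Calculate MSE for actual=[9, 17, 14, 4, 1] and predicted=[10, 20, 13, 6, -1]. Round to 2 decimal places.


Differences: [-1, -3, 1, -2, 2]
Squared errors: [1, 9, 1, 4, 4]
Sum of squared errors = 19
MSE = 19 / 5 = 3.80

3.80


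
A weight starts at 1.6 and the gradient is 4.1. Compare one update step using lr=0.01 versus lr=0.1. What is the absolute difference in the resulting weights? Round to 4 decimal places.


With lr=0.01: w_new = 1.6 - 0.01 * 4.1 = 1.559
With lr=0.1: w_new = 1.6 - 0.1 * 4.1 = 1.19
Absolute difference = |1.559 - 1.19|
= 0.3690

0.3690


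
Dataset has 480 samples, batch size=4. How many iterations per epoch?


Iterations per epoch = dataset_size / batch_size
= 480 / 4
= 120

120


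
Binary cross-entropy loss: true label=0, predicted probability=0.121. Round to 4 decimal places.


For y=0: Loss = -log(1-p)
= -log(1 - 0.121)
= -log(0.879)
= -(-0.129)
= 0.1290

0.1290


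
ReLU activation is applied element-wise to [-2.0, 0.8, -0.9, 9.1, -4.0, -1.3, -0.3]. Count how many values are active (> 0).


ReLU(x) = max(0, x) for each element:
ReLU(-2.0) = 0
ReLU(0.8) = 0.8
ReLU(-0.9) = 0
ReLU(9.1) = 9.1
ReLU(-4.0) = 0
ReLU(-1.3) = 0
ReLU(-0.3) = 0
Active neurons (>0): 2

2


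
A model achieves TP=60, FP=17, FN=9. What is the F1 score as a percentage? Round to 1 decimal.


Precision = TP / (TP + FP) = 60 / 77 = 0.7792
Recall = TP / (TP + FN) = 60 / 69 = 0.8696
F1 = 2 * P * R / (P + R)
= 2 * 0.7792 * 0.8696 / (0.7792 + 0.8696)
= 1.3552 / 1.6488
= 0.8219
As percentage: 82.2%

82.2


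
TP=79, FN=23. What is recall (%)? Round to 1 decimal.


Recall = TP / (TP + FN) * 100
= 79 / (79 + 23)
= 79 / 102
= 0.7745
= 77.5%

77.5


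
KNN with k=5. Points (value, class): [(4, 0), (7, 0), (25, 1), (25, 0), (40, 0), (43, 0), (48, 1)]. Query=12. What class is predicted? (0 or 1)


Distances from query 12:
Point 7 (class 0): distance = 5
Point 4 (class 0): distance = 8
Point 25 (class 0): distance = 13
Point 25 (class 1): distance = 13
Point 40 (class 0): distance = 28
K=5 nearest neighbors: classes = [0, 0, 0, 1, 0]
Votes for class 1: 1 / 5
Majority vote => class 0

0


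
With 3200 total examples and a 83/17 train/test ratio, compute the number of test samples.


Train samples = 3200 * 83% = 2656
Test samples = 3200 - 2656
= 544

544


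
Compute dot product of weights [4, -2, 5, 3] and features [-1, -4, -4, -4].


Element-wise products:
4 * -1 = -4
-2 * -4 = 8
5 * -4 = -20
3 * -4 = -12
Sum = -4 + 8 + -20 + -12
= -28

-28


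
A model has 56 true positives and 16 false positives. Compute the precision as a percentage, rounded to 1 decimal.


Precision = TP / (TP + FP) * 100
= 56 / (56 + 16)
= 56 / 72
= 0.7778
= 77.8%

77.8


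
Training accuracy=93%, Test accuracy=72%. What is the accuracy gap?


Gap = train_accuracy - test_accuracy
= 93 - 72
= 21%
This large gap strongly indicates overfitting.

21


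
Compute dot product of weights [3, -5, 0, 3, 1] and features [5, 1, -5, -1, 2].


Element-wise products:
3 * 5 = 15
-5 * 1 = -5
0 * -5 = 0
3 * -1 = -3
1 * 2 = 2
Sum = 15 + -5 + 0 + -3 + 2
= 9

9


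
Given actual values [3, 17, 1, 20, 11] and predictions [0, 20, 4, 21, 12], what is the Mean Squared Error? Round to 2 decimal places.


Differences: [3, -3, -3, -1, -1]
Squared errors: [9, 9, 9, 1, 1]
Sum of squared errors = 29
MSE = 29 / 5 = 5.80

5.80


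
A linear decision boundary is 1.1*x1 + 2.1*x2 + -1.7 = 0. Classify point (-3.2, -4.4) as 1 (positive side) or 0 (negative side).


Compute 1.1 * -3.2 + 2.1 * -4.4 + -1.7
= -3.52 + -9.24 + -1.7
= -14.46
Since -14.46 < 0, the point is on the negative side.

0


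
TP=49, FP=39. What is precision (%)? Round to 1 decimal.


Precision = TP / (TP + FP) * 100
= 49 / (49 + 39)
= 49 / 88
= 0.5568
= 55.7%

55.7


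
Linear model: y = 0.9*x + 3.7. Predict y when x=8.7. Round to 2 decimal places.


y = 0.9 * 8.7 + (3.7)
= 7.83 + (3.7)
= 11.53

11.53


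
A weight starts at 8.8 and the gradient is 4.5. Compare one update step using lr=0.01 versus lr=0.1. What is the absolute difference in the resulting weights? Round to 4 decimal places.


With lr=0.01: w_new = 8.8 - 0.01 * 4.5 = 8.755
With lr=0.1: w_new = 8.8 - 0.1 * 4.5 = 8.35
Absolute difference = |8.755 - 8.35|
= 0.4050

0.4050


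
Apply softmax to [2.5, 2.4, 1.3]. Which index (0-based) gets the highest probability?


Softmax is a monotonic transformation, so it preserves the argmax.
We need to find the index of the maximum logit.
Index 0: 2.5
Index 1: 2.4
Index 2: 1.3
Maximum logit = 2.5 at index 0

0


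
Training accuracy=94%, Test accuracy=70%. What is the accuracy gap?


Gap = train_accuracy - test_accuracy
= 94 - 70
= 24%
This large gap strongly indicates overfitting.

24


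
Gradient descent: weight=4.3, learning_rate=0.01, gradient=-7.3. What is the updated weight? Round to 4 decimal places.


w_new = w_old - lr * gradient
= 4.3 - 0.01 * -7.3
= 4.3 - (-0.073)
= 4.3730

4.3730


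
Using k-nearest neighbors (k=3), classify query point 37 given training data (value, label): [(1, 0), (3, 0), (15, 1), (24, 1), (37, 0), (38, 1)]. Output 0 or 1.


Distances from query 37:
Point 37 (class 0): distance = 0
Point 38 (class 1): distance = 1
Point 24 (class 1): distance = 13
K=3 nearest neighbors: classes = [0, 1, 1]
Votes for class 1: 2 / 3
Majority vote => class 1

1


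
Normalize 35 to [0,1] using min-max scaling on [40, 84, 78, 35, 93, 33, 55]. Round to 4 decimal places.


Min = 33, Max = 93
Range = 93 - 33 = 60
Scaled = (x - min) / (max - min)
= (35 - 33) / 60
= 2 / 60
= 0.0333

0.0333


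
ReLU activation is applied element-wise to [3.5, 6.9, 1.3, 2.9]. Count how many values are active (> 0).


ReLU(x) = max(0, x) for each element:
ReLU(3.5) = 3.5
ReLU(6.9) = 6.9
ReLU(1.3) = 1.3
ReLU(2.9) = 2.9
Active neurons (>0): 4

4


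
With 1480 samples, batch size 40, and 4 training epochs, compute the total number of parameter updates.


Iterations per epoch = 1480 / 40 = 37
Total updates = iterations_per_epoch * epochs
= 37 * 4
= 148

148


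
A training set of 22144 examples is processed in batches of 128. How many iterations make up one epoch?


Iterations per epoch = dataset_size / batch_size
= 22144 / 128
= 173

173


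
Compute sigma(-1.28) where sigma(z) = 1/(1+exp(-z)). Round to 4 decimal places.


sigmoid(z) = 1 / (1 + exp(-z))
exp(-(-1.28)) = exp(1.28) = 3.5966
1 + 3.5966 = 4.5966
1 / 4.5966 = 0.2176

0.2176


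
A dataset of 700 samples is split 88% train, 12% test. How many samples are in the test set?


Train samples = 700 * 88% = 616
Test samples = 700 - 616
= 84

84


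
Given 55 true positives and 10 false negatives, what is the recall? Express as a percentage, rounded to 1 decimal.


Recall = TP / (TP + FN) * 100
= 55 / (55 + 10)
= 55 / 65
= 0.8462
= 84.6%

84.6


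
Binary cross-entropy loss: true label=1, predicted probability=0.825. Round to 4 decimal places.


For y=1: Loss = -log(p)
= -log(0.825)
= -(-0.1924)
= 0.1924

0.1924


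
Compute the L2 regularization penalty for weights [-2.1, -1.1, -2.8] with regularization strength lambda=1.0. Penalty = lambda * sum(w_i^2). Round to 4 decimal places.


Squaring each weight:
(-2.1)^2 = 4.41
(-1.1)^2 = 1.21
(-2.8)^2 = 7.84
Sum of squares = 13.46
Penalty = 1.0 * 13.46 = 13.4600

13.4600


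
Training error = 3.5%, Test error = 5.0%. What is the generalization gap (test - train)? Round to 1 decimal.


Generalization gap = test_error - train_error
= 5.0 - 3.5
= 1.5%
A small gap suggests good generalization.

1.5


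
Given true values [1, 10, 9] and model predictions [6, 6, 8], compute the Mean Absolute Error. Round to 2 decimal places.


Absolute errors: [5, 4, 1]
Sum of absolute errors = 10
MAE = 10 / 3 = 3.33

3.33


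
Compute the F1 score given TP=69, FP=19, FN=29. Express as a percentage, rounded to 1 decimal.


Precision = TP / (TP + FP) = 69 / 88 = 0.7841
Recall = TP / (TP + FN) = 69 / 98 = 0.7041
F1 = 2 * P * R / (P + R)
= 2 * 0.7841 * 0.7041 / (0.7841 + 0.7041)
= 1.1041 / 1.4882
= 0.7419
As percentage: 74.2%

74.2


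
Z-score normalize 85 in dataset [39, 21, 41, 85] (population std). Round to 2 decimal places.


Mean = (39 + 21 + 41 + 85) / 4 = 46.5
Variance = sum((x_i - mean)^2) / n = 554.75
Std = sqrt(554.75) = 23.5531
Z = (x - mean) / std
= (85 - 46.5) / 23.5531
= 38.5 / 23.5531
= 1.63

1.63


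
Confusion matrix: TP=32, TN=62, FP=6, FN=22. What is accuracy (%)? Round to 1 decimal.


Accuracy = (TP + TN) / (TP + TN + FP + FN) * 100
= (32 + 62) / (32 + 62 + 6 + 22)
= 94 / 122
= 0.7705
= 77.0%

77.0


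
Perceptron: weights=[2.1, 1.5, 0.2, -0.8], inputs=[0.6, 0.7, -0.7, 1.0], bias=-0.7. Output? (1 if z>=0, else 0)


z = w . x + b
= 2.1*0.6 + 1.5*0.7 + 0.2*-0.7 + -0.8*1.0 + -0.7
= 1.26 + 1.05 + -0.14 + -0.8 + -0.7
= 1.37 + -0.7
= 0.67
Since z = 0.67 >= 0, output = 1

1


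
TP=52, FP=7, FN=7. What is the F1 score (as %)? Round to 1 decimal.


Precision = TP / (TP + FP) = 52 / 59 = 0.8814
Recall = TP / (TP + FN) = 52 / 59 = 0.8814
F1 = 2 * P * R / (P + R)
= 2 * 0.8814 * 0.8814 / (0.8814 + 0.8814)
= 1.5536 / 1.7627
= 0.8814
As percentage: 88.1%

88.1


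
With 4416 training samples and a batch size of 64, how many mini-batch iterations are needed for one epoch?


Iterations per epoch = dataset_size / batch_size
= 4416 / 64
= 69

69


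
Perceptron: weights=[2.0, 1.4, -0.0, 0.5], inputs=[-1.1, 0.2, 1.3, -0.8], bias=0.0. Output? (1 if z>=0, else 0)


z = w . x + b
= 2.0*-1.1 + 1.4*0.2 + -0.0*1.3 + 0.5*-0.8 + 0.0
= -2.2 + 0.28 + -0.0 + -0.4 + 0.0
= -2.32 + 0.0
= -2.32
Since z = -2.32 < 0, output = 0

0


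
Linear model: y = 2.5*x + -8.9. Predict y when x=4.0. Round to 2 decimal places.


y = 2.5 * 4.0 + (-8.9)
= 10.0 + (-8.9)
= 1.10

1.10


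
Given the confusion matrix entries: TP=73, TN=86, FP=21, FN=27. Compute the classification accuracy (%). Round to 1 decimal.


Accuracy = (TP + TN) / (TP + TN + FP + FN) * 100
= (73 + 86) / (73 + 86 + 21 + 27)
= 159 / 207
= 0.7681
= 76.8%

76.8


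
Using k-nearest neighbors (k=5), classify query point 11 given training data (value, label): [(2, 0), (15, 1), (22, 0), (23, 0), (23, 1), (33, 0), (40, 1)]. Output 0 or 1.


Distances from query 11:
Point 15 (class 1): distance = 4
Point 2 (class 0): distance = 9
Point 22 (class 0): distance = 11
Point 23 (class 0): distance = 12
Point 23 (class 1): distance = 12
K=5 nearest neighbors: classes = [1, 0, 0, 0, 1]
Votes for class 1: 2 / 5
Majority vote => class 0

0


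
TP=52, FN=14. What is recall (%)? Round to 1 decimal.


Recall = TP / (TP + FN) * 100
= 52 / (52 + 14)
= 52 / 66
= 0.7879
= 78.8%

78.8


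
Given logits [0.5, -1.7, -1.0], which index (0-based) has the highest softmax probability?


Softmax is a monotonic transformation, so it preserves the argmax.
We need to find the index of the maximum logit.
Index 0: 0.5
Index 1: -1.7
Index 2: -1.0
Maximum logit = 0.5 at index 0

0


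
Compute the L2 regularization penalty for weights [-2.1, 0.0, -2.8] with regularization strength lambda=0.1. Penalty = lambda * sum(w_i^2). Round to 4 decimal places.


Squaring each weight:
(-2.1)^2 = 4.41
0.0^2 = 0.0
(-2.8)^2 = 7.84
Sum of squares = 12.25
Penalty = 0.1 * 12.25 = 1.2250

1.2250


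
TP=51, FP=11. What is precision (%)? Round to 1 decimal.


Precision = TP / (TP + FP) * 100
= 51 / (51 + 11)
= 51 / 62
= 0.8226
= 82.3%

82.3


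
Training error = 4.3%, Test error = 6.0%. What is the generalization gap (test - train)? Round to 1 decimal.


Generalization gap = test_error - train_error
= 6.0 - 4.3
= 1.7%
A small gap suggests good generalization.

1.7


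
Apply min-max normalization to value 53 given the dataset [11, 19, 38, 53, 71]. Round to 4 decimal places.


Min = 11, Max = 71
Range = 71 - 11 = 60
Scaled = (x - min) / (max - min)
= (53 - 11) / 60
= 42 / 60
= 0.7000

0.7000


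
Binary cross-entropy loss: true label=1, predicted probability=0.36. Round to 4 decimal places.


For y=1: Loss = -log(p)
= -log(0.36)
= -(-1.0217)
= 1.0217

1.0217


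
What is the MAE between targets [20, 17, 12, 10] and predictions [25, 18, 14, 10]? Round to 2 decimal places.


Absolute errors: [5, 1, 2, 0]
Sum of absolute errors = 8
MAE = 8 / 4 = 2.00

2.00


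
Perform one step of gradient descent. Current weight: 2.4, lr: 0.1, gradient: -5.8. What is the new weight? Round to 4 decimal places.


w_new = w_old - lr * gradient
= 2.4 - 0.1 * -5.8
= 2.4 - (-0.58)
= 2.9800

2.9800


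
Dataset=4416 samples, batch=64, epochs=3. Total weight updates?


Iterations per epoch = 4416 / 64 = 69
Total updates = iterations_per_epoch * epochs
= 69 * 3
= 207

207


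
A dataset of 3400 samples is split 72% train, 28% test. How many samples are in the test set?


Train samples = 3400 * 72% = 2448
Test samples = 3400 - 2448
= 952

952


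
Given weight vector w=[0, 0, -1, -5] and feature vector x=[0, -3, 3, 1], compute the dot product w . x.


Element-wise products:
0 * 0 = 0
0 * -3 = 0
-1 * 3 = -3
-5 * 1 = -5
Sum = 0 + 0 + -3 + -5
= -8

-8


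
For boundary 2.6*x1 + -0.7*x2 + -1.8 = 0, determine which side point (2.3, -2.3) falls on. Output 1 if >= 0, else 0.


Compute 2.6 * 2.3 + -0.7 * -2.3 + -1.8
= 5.98 + 1.61 + -1.8
= 5.79
Since 5.79 >= 0, the point is on the positive side.

1


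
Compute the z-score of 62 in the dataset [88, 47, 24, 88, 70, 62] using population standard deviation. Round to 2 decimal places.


Mean = (88 + 47 + 24 + 88 + 70 + 62) / 6 = 63.1667
Variance = sum((x_i - mean)^2) / n = 512.8056
Std = sqrt(512.8056) = 22.6452
Z = (x - mean) / std
= (62 - 63.1667) / 22.6452
= -1.1667 / 22.6452
= -0.05

-0.05


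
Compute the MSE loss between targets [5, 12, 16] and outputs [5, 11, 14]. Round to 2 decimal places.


Differences: [0, 1, 2]
Squared errors: [0, 1, 4]
Sum of squared errors = 5
MSE = 5 / 3 = 1.67

1.67


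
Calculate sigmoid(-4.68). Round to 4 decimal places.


sigmoid(z) = 1 / (1 + exp(-z))
exp(-(-4.68)) = exp(4.68) = 107.7701
1 + 107.7701 = 108.7701
1 / 108.7701 = 0.0092

0.0092


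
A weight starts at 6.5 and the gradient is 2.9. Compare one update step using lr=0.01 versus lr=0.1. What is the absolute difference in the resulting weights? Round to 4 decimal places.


With lr=0.01: w_new = 6.5 - 0.01 * 2.9 = 6.471
With lr=0.1: w_new = 6.5 - 0.1 * 2.9 = 6.21
Absolute difference = |6.471 - 6.21|
= 0.2610

0.2610


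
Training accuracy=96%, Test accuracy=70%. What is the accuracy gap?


Gap = train_accuracy - test_accuracy
= 96 - 70
= 26%
This large gap strongly indicates overfitting.

26


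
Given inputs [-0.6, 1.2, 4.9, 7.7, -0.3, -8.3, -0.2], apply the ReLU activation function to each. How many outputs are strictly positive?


ReLU(x) = max(0, x) for each element:
ReLU(-0.6) = 0
ReLU(1.2) = 1.2
ReLU(4.9) = 4.9
ReLU(7.7) = 7.7
ReLU(-0.3) = 0
ReLU(-8.3) = 0
ReLU(-0.2) = 0
Active neurons (>0): 3

3
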